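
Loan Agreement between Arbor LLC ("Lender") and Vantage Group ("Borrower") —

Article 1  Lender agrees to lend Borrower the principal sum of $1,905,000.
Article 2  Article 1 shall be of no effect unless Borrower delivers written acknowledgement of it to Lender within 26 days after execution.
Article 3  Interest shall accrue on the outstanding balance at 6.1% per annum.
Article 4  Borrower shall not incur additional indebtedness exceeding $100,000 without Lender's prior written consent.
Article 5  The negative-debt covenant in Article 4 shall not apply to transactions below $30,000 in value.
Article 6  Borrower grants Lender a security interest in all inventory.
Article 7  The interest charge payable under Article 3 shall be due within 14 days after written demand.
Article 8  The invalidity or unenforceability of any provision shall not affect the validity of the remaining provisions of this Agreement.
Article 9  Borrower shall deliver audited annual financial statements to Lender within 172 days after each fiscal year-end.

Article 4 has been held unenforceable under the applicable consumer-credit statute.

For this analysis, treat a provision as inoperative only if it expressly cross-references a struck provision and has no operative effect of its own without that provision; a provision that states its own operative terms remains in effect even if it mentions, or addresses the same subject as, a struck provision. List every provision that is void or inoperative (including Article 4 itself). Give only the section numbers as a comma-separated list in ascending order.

4, 5

Article 4 is struck. Article 5 does nothing except set the carve-out from the negative-debt covenant by reference to Article 4; with Article 4 gone it has no independent effect and is inoperative. Under the severability clause in Article 8, the remaining provisions continue in force. Article 1, Article 2, Article 3, Article 6, Article 7, Article 8, and Article 9 remain in effect.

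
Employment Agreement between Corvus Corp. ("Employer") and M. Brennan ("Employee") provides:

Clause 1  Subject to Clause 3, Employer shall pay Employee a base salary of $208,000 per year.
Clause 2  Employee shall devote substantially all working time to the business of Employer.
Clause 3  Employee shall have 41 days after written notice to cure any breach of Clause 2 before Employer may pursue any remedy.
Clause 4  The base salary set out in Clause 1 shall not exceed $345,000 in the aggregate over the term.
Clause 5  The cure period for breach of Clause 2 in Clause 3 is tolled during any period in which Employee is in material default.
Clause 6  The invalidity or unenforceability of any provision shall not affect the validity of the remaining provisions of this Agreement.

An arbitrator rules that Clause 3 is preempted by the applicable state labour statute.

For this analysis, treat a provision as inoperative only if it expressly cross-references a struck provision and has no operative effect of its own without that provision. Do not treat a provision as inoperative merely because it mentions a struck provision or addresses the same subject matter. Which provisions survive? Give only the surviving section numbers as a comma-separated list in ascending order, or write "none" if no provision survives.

Clause 3 is struck. The whole of Clause 5 is the tolling of the cure period for breach of Clause 2, defined by reference to Clause 3, so Clause 5 cannot stand once Clause 3 is removed. Although Clause 1 refers to Clause 3, its operative terms do not depend on Clause 3, so it remains in effect. Under the severability clause in Clause 6, the remaining provisions continue in force. Clause 1, Clause 2, Clause 4, and Clause 6 remain in effect.

1, 2, 4, 6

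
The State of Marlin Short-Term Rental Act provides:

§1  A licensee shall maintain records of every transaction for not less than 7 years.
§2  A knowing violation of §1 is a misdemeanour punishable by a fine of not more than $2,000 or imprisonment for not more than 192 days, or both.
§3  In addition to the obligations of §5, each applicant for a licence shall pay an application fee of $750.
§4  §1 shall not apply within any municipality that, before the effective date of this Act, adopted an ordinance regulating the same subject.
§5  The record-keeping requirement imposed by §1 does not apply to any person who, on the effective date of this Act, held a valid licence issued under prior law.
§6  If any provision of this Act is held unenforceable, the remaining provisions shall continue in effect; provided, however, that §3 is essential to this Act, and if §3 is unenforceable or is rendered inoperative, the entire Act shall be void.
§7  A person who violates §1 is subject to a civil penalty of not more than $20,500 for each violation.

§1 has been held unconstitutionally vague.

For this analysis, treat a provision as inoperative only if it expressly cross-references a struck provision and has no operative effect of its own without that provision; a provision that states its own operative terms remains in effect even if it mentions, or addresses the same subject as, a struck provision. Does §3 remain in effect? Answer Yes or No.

Yes

§1 is struck. The only function of §2 is the criminal penalty for violating §1, so it cannot stand once §1 is removed. §4 operates only by reference to §1, so it falls with §1. §5 merely fixes the grandfather exemption from §1; with §1 gone it has nothing to operate on and falls away. The only function of §7 is the civil penalty for violating §1, so it cannot stand once §1 is removed. §3 mentions §5 but its own obligation stands independently of §5, so §3 is not affected. §6 makes §3 an essential term, but §3 is unaffected, so the severability proviso in §6 preserves the remaining provisions. The provisions still in force are §3 and §6. §3 is among the surviving provisions, so the answer is yes.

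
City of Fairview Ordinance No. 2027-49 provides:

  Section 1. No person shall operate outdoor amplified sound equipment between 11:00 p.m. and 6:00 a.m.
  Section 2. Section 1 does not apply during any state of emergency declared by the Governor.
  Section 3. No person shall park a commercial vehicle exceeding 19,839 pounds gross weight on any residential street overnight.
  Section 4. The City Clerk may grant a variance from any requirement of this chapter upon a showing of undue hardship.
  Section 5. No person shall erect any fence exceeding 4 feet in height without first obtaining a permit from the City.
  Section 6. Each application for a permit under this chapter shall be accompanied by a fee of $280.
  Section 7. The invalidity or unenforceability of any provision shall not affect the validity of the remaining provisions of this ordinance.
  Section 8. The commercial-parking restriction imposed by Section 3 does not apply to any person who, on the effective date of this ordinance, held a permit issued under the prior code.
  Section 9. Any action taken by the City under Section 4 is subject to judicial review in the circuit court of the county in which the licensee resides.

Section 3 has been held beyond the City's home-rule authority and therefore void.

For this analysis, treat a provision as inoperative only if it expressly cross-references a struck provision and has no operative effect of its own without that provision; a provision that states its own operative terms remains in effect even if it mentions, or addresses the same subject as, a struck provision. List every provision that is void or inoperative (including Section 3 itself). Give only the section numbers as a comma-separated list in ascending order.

3, 8

Section 3 is struck. Section 8 operates only by reference to Section 3, so it falls with Section 3. Under the severability clause in Section 7, the remaining provisions continue in force. Section 1, Section 2, Section 4, Section 5, Section 6, Section 7, and Section 9 remain in effect.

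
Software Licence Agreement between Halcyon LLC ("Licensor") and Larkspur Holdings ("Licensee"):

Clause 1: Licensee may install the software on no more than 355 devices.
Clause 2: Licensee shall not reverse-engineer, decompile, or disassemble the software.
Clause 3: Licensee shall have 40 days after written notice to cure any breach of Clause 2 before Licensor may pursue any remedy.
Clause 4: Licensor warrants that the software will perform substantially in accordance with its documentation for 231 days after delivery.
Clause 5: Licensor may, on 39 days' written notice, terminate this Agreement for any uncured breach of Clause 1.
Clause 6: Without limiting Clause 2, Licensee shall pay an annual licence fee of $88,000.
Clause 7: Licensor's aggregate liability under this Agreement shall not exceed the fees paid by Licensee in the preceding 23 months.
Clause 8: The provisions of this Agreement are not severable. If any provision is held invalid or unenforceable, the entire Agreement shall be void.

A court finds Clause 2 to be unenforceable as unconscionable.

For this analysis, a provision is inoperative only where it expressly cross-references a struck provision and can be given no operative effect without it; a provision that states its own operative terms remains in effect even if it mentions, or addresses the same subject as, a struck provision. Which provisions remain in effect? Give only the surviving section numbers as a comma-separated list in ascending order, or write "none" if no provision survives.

none

Clause 2 is struck. Clause 3 merely fixes the cure period for breach of Clause 2; with Clause 2 gone it has nothing to operate on and falls away. Clause 8 provides that the Agreement is not severable, so the invalidity of any one provision voids the entire Agreement. No provision of the Agreement survives.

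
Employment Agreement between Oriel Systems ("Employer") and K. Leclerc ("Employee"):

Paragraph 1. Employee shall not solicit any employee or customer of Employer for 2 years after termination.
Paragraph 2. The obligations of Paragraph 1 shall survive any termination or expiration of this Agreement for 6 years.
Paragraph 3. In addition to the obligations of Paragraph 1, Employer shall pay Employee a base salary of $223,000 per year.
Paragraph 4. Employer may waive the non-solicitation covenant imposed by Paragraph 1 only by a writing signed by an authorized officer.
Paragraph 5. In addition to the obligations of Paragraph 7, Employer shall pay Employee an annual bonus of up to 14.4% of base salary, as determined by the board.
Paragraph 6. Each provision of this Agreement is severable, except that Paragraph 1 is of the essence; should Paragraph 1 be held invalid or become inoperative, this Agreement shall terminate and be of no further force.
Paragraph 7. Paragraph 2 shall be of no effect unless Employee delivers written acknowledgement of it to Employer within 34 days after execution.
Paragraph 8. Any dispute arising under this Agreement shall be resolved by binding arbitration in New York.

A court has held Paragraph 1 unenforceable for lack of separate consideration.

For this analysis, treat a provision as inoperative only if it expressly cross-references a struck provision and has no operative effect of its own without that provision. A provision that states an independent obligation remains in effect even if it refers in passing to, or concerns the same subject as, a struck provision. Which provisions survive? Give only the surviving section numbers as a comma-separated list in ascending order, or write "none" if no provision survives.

Paragraph 1 is struck. Paragraph 2 merely fixes the survival period for Paragraph 1; with Paragraph 1 gone it has nothing to operate on and falls away. Paragraph 4 operates only by reference to Paragraph 1, so it falls with Paragraph 1. Paragraph 7 has no operative effect of its own apart from Paragraph 2 and is therefore inoperative. Paragraph 6 makes Paragraph 1 an essential term, and Paragraph 1 is the provision held invalid; under Paragraph 6, the entire Agreement is therefore void. No provision of the Agreement survives.

none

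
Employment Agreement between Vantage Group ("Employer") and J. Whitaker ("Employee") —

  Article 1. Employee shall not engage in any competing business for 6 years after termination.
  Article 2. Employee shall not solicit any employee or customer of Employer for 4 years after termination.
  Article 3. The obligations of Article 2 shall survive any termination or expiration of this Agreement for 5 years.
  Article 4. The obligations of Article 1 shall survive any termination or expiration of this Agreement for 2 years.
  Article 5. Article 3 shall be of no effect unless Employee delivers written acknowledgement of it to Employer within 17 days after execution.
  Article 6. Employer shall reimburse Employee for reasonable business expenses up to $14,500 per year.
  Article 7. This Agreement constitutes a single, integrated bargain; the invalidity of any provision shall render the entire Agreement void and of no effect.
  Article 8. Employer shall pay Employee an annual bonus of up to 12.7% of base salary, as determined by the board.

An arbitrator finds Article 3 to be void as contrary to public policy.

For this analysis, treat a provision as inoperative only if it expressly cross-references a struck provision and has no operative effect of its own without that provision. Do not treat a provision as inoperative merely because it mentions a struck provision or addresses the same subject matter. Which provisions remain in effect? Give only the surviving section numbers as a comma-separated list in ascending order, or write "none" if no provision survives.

Article 3 is struck. Article 5 has no operative effect of its own apart from Article 3 and is therefore inoperative. Article 7 provides that the Agreement is not severable, so the invalidity of any one provision voids the entire Agreement. No provision of the Agreement survives.

none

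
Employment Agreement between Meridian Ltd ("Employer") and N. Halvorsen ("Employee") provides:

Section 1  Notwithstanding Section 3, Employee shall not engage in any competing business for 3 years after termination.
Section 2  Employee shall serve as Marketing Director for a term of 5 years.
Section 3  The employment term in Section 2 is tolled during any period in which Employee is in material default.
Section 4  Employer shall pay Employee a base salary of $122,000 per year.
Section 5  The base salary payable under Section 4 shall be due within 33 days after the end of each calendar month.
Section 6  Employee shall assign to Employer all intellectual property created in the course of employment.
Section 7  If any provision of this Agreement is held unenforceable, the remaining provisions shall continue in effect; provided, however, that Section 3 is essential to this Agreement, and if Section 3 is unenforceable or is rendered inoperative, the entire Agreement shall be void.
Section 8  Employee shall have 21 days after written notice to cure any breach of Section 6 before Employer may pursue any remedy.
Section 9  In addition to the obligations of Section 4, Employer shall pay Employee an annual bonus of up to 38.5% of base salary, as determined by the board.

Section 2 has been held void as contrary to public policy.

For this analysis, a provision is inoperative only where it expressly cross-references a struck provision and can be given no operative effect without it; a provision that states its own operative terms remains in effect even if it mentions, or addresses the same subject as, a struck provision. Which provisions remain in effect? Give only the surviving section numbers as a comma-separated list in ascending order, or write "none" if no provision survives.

Section 2 is struck. Section 3 has no operative effect of its own apart from Section 2 and is therefore inoperative. Section 7 makes Section 3 an essential term, and Section 3 has been rendered inoperative by the cascade; under Section 7, the entire Agreement is therefore void. No provision of the Agreement survives.

none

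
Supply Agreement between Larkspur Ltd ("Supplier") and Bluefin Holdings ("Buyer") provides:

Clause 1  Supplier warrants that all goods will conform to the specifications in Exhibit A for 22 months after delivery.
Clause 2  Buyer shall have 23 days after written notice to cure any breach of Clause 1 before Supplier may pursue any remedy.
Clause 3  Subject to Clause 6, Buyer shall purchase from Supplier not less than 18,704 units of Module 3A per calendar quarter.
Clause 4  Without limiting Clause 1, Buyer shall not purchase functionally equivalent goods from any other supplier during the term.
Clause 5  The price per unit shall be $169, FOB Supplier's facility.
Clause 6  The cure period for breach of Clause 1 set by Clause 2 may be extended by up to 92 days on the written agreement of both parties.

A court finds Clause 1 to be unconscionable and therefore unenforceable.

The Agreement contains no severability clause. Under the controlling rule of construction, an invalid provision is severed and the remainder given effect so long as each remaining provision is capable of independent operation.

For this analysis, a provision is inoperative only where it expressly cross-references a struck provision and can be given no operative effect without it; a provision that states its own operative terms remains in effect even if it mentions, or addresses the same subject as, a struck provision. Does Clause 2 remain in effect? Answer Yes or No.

No

Clause 1 is struck. Clause 2 operates only by reference to Clause 1, so it falls with Clause 1. Clause 6 has no operative effect of its own apart from Clause 2 and is therefore inoperative. Although Clause 3 refers to Clause 6, its operative terms do not depend on Clause 6, so it remains in effect. Although Clause 4 refers to Clause 1, its operative terms do not depend on Clause 1, so it remains in effect. With no severability clause, the stated default rule severs what cannot stand and enforces each remaining provision that can operate on its own. Clause 3, Clause 4, and Clause 5 remain in effect. Clause 2 is among the inoperative provisions, so the answer is no.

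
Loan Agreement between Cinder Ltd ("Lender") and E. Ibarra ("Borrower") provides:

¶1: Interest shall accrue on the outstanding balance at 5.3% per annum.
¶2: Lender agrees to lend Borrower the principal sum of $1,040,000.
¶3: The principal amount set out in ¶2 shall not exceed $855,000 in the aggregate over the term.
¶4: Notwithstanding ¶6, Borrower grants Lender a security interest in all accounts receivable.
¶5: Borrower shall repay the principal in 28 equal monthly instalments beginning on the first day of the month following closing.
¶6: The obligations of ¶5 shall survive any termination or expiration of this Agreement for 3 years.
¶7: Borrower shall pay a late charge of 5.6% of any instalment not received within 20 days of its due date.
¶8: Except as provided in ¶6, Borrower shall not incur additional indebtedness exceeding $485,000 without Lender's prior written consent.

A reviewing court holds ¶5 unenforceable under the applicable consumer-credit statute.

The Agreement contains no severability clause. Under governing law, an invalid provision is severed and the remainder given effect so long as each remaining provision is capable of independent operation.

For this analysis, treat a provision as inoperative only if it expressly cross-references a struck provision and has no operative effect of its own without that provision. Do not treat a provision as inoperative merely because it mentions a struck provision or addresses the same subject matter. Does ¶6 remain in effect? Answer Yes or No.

¶5 is struck. ¶6 operates only by reference to ¶5, so it falls with ¶5. Although ¶4 refers to ¶6, its operative terms do not depend on ¶6, so it remains in effect. Although ¶8 refers to ¶6, its operative terms do not depend on ¶6, so it remains in effect. With no severability clause, the stated default rule severs what cannot stand and enforces each remaining provision that can operate on its own. ¶1, ¶2, ¶3, ¶4, ¶7, and ¶8 remain in effect. ¶6 is among the inoperative provisions, so the answer is no.

No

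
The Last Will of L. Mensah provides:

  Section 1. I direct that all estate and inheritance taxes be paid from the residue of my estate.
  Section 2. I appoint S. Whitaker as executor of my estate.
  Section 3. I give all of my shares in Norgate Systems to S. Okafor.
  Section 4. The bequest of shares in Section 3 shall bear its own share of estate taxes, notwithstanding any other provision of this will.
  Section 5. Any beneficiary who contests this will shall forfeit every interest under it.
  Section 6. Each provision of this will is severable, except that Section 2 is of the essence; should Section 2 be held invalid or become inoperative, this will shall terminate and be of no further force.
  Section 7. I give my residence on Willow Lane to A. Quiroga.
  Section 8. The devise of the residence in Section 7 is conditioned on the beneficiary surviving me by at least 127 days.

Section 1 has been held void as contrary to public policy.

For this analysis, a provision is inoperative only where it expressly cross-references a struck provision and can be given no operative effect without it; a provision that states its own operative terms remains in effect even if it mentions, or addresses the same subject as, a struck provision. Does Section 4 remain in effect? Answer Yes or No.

Yes

Section 1 is struck. No other provision's operative terms depend on Section 1. Section 6 makes Section 2 an essential term, but Section 2 is unaffected, so the severability proviso in Section 6 preserves the remaining provisions. That leaves Section 2, Section 3, Section 4, Section 5, Section 6, Section 7, and Section 8 in effect. Section 4 is among the surviving provisions, so the answer is yes.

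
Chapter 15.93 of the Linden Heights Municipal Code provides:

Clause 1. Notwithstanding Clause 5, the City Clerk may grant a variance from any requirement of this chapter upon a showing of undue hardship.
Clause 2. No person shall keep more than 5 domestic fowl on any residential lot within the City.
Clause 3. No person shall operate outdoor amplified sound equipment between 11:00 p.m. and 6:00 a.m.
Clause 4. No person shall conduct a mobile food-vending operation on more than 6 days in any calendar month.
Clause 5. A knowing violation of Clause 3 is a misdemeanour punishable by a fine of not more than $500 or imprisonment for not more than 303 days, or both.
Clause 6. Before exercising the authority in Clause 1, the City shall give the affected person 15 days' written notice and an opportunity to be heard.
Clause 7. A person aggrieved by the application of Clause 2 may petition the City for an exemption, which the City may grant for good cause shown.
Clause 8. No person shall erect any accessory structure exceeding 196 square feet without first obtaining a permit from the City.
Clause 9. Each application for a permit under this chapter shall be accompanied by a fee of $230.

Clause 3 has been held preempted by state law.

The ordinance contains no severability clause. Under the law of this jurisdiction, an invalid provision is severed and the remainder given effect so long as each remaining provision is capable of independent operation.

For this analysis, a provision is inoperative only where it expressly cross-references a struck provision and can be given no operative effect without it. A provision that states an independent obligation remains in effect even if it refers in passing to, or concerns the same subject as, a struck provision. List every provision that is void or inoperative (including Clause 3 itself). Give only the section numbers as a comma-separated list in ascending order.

3, 5

Clause 3 is struck. Clause 5 operates only by reference to Clause 3, so it falls with Clause 3. Although Clause 1 refers to Clause 5, its operative terms do not depend on Clause 5, so it remains in effect. Under the stated default rule, only provisions that cannot operate independently fall away; the rest are enforced. Clause 1, Clause 2, Clause 4, Clause 6, Clause 7, Clause 8, and Clause 9 remain in effect.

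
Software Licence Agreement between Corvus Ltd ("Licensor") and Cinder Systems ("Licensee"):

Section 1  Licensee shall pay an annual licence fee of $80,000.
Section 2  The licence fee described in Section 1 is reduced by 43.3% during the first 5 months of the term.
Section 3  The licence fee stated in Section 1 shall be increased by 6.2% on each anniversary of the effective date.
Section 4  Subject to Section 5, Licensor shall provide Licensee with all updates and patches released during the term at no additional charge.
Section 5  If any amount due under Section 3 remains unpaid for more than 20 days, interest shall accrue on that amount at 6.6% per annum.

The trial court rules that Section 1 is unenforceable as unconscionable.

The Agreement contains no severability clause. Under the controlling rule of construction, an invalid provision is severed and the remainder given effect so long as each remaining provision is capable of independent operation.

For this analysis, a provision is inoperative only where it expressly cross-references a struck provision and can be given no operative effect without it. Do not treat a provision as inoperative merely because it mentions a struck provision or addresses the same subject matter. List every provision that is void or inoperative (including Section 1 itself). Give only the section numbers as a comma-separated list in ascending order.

1, 2, 3, 5

Section 1 is struck. Section 2 has no operative effect of its own apart from Section 1 and is therefore inoperative. Section 3 operates only by reference to Section 1, so it falls with Section 1. The whole of Section 5 is the default interest on the escalation of the licence fee, defined by reference to Section 3, so Section 5 cannot stand once Section 3 is removed. Although Section 4 refers to Section 5, its operative terms do not depend on Section 5, so it remains in effect. With no severability clause, the stated default rule severs what cannot stand and enforces each remaining provision that can operate on its own. Only Section 4 remains in effect.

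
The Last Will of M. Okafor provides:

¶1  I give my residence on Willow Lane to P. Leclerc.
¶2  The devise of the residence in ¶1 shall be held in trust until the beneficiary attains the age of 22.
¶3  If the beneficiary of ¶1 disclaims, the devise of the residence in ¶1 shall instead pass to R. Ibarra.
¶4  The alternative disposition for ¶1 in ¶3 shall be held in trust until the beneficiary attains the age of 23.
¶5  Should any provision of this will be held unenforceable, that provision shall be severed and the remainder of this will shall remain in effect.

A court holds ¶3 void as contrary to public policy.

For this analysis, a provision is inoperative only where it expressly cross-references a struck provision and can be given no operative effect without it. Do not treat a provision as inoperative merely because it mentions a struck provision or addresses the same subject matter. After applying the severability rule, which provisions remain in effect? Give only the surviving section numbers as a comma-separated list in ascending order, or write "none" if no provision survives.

1, 2, 5

¶3 is struck. ¶4 operates only by reference to ¶3, so it falls with ¶3. Under the severability clause in ¶5, the remaining provisions continue in force. The provisions still in force are ¶1, ¶2, and ¶5.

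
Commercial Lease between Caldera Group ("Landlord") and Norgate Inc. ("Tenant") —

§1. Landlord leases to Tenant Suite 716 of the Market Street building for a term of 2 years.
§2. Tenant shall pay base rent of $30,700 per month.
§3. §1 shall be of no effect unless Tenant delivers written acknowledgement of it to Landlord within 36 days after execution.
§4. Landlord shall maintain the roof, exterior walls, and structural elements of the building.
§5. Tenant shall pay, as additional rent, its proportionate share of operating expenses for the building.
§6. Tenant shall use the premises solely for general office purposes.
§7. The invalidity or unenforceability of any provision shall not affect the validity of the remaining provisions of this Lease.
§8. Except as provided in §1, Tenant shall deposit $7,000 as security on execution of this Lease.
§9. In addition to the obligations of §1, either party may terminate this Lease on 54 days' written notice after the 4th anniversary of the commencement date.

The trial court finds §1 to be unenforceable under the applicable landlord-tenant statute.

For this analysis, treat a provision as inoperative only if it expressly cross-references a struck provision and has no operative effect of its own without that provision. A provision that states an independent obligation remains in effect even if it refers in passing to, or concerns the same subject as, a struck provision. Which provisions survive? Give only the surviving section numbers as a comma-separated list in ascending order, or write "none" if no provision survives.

§1 is struck. §3 has no operative effect of its own apart from §1 and is therefore inoperative. Although §8 refers to §1, its operative terms do not depend on §1, so it remains in effect. Although §9 refers to §1, its operative terms do not depend on §1, so it remains in effect. §7 is a severability clause and preserves every provision that can still be given independent effect. §2, §4, §5, §6, §7, §8, and §9 remain in effect.

2, 4, 5, 6, 7, 8, 9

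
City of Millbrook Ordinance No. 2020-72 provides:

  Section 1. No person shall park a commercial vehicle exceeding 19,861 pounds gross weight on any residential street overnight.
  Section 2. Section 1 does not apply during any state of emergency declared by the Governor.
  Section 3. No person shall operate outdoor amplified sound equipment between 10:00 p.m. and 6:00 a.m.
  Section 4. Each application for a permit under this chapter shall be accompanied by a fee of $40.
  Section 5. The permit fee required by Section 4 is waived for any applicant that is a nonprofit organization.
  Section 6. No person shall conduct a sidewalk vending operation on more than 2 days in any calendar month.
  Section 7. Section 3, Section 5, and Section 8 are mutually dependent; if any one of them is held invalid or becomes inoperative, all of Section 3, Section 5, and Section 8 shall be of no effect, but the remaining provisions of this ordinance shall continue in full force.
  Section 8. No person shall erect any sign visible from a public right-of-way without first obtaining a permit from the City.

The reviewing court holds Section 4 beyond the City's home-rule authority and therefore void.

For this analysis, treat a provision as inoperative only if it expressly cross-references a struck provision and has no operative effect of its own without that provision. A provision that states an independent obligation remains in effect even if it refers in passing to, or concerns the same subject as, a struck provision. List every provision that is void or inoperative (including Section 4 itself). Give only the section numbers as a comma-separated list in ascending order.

Section 4 is struck. Section 5 has no operative effect of its own apart from Section 4 and is therefore inoperative. Section 7 declares Section 3, Section 5, and Section 8 mutually dependent; since one of them has fallen, all of them are of no effect. That brings down Section 3 and Section 8 as well. The remainder continues in force under Section 7. That leaves Section 1, Section 2, Section 6, and Section 7 in effect.

3, 4, 5, 8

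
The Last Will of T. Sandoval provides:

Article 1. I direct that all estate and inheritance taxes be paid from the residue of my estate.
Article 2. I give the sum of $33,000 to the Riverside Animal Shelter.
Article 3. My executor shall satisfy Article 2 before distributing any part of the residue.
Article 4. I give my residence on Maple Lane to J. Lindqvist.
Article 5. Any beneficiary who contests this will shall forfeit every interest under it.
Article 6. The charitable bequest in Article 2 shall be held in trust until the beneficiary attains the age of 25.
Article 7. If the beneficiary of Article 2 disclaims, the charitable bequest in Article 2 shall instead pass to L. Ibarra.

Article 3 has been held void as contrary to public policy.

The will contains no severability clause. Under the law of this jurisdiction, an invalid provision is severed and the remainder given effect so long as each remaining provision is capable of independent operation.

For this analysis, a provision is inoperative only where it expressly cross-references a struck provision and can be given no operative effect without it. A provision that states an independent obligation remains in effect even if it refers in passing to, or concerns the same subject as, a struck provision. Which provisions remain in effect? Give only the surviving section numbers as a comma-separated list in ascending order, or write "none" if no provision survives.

1, 2, 4, 5, 6, 7

Article 3 is struck. No other provision's operative terms depend on Article 3. Under the stated default rule, only provisions that cannot operate independently fall away; the rest are enforced. The provisions still in force are Article 1, Article 2, Article 4, Article 5, Article 6, and Article 7.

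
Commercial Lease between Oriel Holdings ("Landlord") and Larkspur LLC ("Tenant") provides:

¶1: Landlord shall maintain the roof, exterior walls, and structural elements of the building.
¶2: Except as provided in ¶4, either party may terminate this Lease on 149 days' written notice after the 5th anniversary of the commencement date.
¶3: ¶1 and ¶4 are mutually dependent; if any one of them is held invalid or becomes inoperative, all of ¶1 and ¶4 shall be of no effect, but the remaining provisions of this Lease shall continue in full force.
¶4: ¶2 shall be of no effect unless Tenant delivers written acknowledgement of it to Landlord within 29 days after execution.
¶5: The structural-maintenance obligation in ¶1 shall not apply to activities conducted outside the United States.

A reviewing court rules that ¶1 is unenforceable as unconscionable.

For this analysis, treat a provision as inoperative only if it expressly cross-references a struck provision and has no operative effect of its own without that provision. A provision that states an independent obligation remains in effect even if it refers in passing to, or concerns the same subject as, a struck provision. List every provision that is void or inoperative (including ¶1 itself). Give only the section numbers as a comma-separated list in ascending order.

1, 4, 5

¶1 is struck. The whole of ¶5 is the carve-out from the structural-maintenance obligation, defined by reference to ¶1, so ¶5 cannot stand once ¶1 is removed. Although ¶2 refers to ¶4, its operative terms do not depend on ¶4, so it remains in effect. ¶3 declares ¶1 and ¶4 mutually dependent; since one of them has fallen, all of them are of no effect. That brings down ¶4 as well. The remainder continues in force under ¶3. The provisions still in force are ¶2 and ¶3.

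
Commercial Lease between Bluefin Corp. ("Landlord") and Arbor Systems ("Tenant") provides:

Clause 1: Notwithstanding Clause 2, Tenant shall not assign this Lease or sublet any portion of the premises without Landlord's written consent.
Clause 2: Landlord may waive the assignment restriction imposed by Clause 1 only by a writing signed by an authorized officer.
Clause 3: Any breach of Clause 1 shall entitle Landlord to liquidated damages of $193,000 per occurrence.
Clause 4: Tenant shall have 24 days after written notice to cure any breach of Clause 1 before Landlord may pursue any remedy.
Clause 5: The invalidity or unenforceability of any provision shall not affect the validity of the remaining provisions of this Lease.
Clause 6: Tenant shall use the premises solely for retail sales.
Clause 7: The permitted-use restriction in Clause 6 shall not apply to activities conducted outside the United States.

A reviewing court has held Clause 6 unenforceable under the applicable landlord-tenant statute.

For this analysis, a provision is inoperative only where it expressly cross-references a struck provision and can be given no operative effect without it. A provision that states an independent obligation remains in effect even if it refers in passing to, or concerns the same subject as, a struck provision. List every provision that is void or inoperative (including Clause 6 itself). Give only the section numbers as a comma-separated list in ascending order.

Clause 6 is struck. Clause 7 has no operative effect of its own apart from Clause 6 and is therefore inoperative. Clause 5 is a severability clause and preserves every provision that can still be given independent effect. The provisions still in force are Clause 1, Clause 2, Clause 3, Clause 4, and Clause 5.

6, 7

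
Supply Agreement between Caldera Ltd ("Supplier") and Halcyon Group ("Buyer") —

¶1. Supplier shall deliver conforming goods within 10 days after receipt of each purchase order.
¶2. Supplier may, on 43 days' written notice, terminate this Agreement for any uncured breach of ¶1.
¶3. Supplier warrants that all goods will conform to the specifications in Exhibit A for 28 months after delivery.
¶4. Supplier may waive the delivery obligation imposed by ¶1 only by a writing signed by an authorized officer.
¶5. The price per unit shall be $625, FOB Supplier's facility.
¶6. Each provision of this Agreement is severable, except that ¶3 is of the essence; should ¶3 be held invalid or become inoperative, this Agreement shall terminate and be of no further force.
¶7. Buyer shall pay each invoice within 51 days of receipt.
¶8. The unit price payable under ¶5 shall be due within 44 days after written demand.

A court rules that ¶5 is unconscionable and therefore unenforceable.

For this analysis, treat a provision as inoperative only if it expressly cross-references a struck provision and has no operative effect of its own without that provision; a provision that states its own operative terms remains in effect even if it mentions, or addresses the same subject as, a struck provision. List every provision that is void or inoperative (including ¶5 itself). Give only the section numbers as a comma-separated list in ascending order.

5, 8

¶5 is struck. ¶8 operates only by reference to ¶5, so it falls with ¶5. ¶6 makes ¶3 an essential term, but ¶3 is unaffected, so the severability proviso in ¶6 preserves the remaining provisions. That leaves ¶1, ¶2, ¶3, ¶4, ¶6, and ¶7 in effect.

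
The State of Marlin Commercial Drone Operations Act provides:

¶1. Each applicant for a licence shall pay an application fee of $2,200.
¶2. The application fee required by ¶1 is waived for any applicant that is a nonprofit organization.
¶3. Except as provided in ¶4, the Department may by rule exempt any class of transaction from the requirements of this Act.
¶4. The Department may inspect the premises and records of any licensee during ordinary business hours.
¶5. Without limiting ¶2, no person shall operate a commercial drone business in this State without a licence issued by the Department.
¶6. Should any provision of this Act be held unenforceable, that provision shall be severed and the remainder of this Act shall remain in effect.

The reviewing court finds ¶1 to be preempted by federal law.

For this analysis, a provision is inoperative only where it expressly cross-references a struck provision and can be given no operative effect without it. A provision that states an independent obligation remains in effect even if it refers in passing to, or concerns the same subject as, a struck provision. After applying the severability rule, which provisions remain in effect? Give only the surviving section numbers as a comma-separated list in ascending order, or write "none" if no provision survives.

¶1 is struck. ¶2 operates only by reference to ¶1, so it falls with ¶1. Although ¶5 refers to ¶2, its operative terms do not depend on ¶2, so it remains in effect. Under the severability clause in ¶6, the remaining provisions continue in force. That leaves ¶3, ¶4, ¶5, and ¶6 in effect.

3, 4, 5, 6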